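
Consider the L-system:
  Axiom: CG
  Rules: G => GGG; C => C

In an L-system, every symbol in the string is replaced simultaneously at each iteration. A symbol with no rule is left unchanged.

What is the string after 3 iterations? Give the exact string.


Answer: CGGGGGGGGGGGGGGGGGGGGGGGGGGG

Derivation:
Step 0: CG
Step 1: CGGG
Step 2: CGGGGGGGGG
Step 3: CGGGGGGGGGGGGGGGGGGGGGGGGGGG


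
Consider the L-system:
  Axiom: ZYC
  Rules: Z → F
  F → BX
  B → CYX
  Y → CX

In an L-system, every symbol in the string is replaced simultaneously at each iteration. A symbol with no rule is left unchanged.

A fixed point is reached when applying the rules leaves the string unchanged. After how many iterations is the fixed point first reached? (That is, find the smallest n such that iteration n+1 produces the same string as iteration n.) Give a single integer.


Step 0: ZYC
Step 1: FCXC
Step 2: BXCXC
Step 3: CYXXCXC
Step 4: CCXXXCXC
Step 5: CCXXXCXC  (unchanged — fixed point at step 4)

Answer: 4


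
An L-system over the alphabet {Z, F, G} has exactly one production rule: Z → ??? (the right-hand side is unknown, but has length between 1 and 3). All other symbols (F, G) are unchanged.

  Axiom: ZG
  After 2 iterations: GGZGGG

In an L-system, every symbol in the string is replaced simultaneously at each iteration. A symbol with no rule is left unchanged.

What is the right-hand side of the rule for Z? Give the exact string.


Answer: GZG

Derivation:
Trying Z → GZG:
  Step 0: ZG
  Step 1: GZGG
  Step 2: GGZGGG
Matches the given result.


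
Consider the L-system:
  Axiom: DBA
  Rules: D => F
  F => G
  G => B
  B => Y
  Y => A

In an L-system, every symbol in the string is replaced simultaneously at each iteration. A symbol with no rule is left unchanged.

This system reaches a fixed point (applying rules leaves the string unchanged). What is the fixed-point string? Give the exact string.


Answer: AAA

Derivation:
Step 0: DBA
Step 1: FYA
Step 2: GAA
Step 3: BAA
Step 4: YAA
Step 5: AAA
Step 6: AAA  (unchanged — fixed point at step 5)


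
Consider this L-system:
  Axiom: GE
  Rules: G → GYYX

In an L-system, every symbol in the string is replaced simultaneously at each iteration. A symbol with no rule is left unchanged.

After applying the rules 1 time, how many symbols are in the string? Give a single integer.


Answer: 5

Derivation:
Step 0: length = 2
Step 1: length = 5


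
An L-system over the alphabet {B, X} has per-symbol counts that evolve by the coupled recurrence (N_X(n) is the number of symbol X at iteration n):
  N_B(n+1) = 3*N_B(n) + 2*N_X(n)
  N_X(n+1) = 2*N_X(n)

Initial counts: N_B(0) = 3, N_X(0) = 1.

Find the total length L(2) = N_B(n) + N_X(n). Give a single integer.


Step 0: N_B=3, N_X=1, L=4
Step 1: N_B=11, N_X=2, L=13
Step 2: N_B=37, N_X=4, L=41

Answer: 41


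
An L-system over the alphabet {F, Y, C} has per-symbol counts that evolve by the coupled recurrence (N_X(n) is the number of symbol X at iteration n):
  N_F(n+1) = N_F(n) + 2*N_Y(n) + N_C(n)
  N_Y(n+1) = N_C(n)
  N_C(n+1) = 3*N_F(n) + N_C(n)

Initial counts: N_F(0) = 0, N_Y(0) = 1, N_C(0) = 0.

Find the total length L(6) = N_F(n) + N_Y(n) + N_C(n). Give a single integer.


Answer: 836

Derivation:
Step 0: N_F=0, N_Y=1, N_C=0, L=1
Step 1: N_F=2, N_Y=0, N_C=0, L=2
Step 2: N_F=2, N_Y=0, N_C=6, L=8
Step 3: N_F=8, N_Y=6, N_C=12, L=26
Step 4: N_F=32, N_Y=12, N_C=36, L=80
Step 5: N_F=92, N_Y=36, N_C=132, L=260
Step 6: N_F=296, N_Y=132, N_C=408, L=836


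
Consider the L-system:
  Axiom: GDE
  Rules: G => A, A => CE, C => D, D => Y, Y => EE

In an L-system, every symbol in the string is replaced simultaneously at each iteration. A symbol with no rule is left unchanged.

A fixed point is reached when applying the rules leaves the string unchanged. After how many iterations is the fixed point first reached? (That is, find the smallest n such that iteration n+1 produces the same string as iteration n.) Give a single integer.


Step 0: GDE
Step 1: AYE
Step 2: CEEEE
Step 3: DEEEE
Step 4: YEEEE
Step 5: EEEEEE
Step 6: EEEEEE  (unchanged — fixed point at step 5)

Answer: 5


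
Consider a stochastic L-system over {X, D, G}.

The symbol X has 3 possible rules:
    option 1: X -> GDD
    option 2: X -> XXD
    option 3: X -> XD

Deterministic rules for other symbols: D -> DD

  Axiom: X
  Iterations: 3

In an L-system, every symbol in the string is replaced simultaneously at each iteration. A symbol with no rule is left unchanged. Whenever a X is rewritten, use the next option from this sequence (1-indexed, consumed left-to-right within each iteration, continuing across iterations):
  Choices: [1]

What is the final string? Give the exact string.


Step 0: X
Step 1: GDD  (used choices [1])
Step 2: GDDDD  (used choices [])
Step 3: GDDDDDDDD  (used choices [])

Answer: GDDDDDDDD


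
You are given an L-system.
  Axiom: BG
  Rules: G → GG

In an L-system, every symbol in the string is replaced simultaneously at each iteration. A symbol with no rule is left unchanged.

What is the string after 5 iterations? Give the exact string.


Answer: BGGGGGGGGGGGGGGGGGGGGGGGGGGGGGGGG

Derivation:
Step 0: BG
Step 1: BGG
Step 2: BGGGG
Step 3: BGGGGGGGG
Step 4: BGGGGGGGGGGGGGGGG
Step 5: BGGGGGGGGGGGGGGGGGGGGGGGGGGGGGGGG


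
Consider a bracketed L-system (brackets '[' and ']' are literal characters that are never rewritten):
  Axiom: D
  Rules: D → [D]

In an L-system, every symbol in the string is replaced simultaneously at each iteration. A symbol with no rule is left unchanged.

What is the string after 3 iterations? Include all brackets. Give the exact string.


Answer: [[[D]]]

Derivation:
Step 0: D
Step 1: [D]
Step 2: [[D]]
Step 3: [[[D]]]


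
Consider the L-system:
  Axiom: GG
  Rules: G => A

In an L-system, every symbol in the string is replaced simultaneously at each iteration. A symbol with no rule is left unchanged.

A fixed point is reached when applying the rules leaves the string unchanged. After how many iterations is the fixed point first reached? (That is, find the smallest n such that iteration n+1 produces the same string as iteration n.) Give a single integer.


Step 0: GG
Step 1: AA
Step 2: AA  (unchanged — fixed point at step 1)

Answer: 1


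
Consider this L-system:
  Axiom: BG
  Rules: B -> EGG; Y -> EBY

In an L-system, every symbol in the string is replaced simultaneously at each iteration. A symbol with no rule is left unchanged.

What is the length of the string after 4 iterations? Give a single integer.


Answer: 4

Derivation:
Step 0: length = 2
Step 1: length = 4
Step 2: length = 4
Step 3: length = 4
Step 4: length = 4


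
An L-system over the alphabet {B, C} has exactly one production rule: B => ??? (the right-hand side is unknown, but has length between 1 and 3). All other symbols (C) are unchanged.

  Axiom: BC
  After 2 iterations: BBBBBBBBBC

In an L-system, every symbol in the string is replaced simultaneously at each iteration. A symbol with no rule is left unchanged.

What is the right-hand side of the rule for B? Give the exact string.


Answer: BBB

Derivation:
Trying B => BBB:
  Step 0: BC
  Step 1: BBBC
  Step 2: BBBBBBBBBC
Matches the given result.


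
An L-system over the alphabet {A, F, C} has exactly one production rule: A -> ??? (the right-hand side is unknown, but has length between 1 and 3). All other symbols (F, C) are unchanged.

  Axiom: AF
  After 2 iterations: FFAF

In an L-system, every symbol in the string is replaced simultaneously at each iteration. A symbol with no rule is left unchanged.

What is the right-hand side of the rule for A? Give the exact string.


Answer: FA

Derivation:
Trying A -> FA:
  Step 0: AF
  Step 1: FAF
  Step 2: FFAF
Matches the given result.


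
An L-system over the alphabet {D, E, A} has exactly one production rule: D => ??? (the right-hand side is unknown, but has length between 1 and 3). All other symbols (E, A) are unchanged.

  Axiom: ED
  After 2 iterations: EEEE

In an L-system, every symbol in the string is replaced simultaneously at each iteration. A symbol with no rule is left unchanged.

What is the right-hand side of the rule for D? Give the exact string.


Trying D => EEE:
  Step 0: ED
  Step 1: EEEE
  Step 2: EEEE
Matches the given result.

Answer: EEE


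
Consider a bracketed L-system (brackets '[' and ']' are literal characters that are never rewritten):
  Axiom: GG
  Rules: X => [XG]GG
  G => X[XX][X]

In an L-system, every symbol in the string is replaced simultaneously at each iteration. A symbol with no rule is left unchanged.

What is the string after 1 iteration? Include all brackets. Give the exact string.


Step 0: GG
Step 1: X[XX][X]X[XX][X]

Answer: X[XX][X]X[XX][X]


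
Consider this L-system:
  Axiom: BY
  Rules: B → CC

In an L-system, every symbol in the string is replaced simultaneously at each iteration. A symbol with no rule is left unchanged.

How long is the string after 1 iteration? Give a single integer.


Answer: 3

Derivation:
Step 0: length = 2
Step 1: length = 3


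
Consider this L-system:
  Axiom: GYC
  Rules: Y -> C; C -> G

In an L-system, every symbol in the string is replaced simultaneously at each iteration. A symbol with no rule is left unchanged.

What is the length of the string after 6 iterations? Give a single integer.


Answer: 3

Derivation:
Step 0: length = 3
Step 1: length = 3
Step 2: length = 3
Step 3: length = 3
Step 4: length = 3
Step 5: length = 3
Step 6: length = 3


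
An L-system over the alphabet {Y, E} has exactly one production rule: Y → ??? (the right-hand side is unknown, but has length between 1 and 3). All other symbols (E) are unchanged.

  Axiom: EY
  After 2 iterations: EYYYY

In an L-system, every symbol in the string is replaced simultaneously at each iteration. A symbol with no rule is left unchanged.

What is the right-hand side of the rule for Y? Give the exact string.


Answer: YY

Derivation:
Trying Y → YY:
  Step 0: EY
  Step 1: EYY
  Step 2: EYYYY
Matches the given result.


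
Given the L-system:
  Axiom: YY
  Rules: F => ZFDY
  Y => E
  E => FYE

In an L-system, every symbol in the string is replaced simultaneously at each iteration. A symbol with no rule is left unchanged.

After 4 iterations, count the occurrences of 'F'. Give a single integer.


Step 0: YY  (0 'F')
Step 1: EE  (0 'F')
Step 2: FYEFYE  (2 'F')
Step 3: ZFDYEFYEZFDYEFYE  (4 'F')
Step 4: ZZFDYDEFYEZFDYEFYEZZFDYDEFYEZFDYEFYE  (8 'F')

Answer: 8


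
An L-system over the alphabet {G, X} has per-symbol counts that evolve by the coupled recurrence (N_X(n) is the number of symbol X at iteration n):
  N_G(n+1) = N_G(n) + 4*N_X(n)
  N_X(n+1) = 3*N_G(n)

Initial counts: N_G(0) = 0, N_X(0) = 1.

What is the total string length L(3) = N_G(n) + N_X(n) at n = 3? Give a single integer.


Step 0: N_G=0, N_X=1, L=1
Step 1: N_G=4, N_X=0, L=4
Step 2: N_G=4, N_X=12, L=16
Step 3: N_G=52, N_X=12, L=64

Answer: 64


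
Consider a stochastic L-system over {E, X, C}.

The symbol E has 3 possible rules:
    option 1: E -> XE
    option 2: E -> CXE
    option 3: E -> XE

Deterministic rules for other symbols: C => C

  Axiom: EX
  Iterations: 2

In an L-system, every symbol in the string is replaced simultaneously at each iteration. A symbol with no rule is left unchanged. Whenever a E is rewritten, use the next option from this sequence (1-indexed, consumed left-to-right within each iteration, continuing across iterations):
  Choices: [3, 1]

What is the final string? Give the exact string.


Step 0: EX
Step 1: XEX  (used choices [3])
Step 2: XXEX  (used choices [1])

Answer: XXEX


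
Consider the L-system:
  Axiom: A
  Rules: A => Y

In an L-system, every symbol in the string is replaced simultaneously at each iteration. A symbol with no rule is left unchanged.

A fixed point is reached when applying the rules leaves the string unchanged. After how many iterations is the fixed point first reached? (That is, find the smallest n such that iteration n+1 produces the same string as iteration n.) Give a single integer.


Answer: 1

Derivation:
Step 0: A
Step 1: Y
Step 2: Y  (unchanged — fixed point at step 1)


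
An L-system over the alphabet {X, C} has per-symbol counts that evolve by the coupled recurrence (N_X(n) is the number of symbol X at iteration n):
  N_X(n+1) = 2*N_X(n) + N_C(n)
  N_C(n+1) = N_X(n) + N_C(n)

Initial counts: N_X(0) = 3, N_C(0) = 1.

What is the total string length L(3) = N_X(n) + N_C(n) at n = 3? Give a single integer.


Answer: 76

Derivation:
Step 0: N_X=3, N_C=1, L=4
Step 1: N_X=7, N_C=4, L=11
Step 2: N_X=18, N_C=11, L=29
Step 3: N_X=47, N_C=29, L=76


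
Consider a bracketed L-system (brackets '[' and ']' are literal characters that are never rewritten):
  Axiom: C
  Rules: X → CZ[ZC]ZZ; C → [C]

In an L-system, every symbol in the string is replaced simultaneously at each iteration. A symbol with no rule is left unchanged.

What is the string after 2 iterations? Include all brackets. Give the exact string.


Step 0: C
Step 1: [C]
Step 2: [[C]]

Answer: [[C]]


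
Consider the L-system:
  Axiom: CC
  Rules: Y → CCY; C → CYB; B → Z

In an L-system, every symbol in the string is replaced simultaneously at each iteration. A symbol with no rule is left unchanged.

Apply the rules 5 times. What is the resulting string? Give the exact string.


Answer: CYBCCYZCYBCYBCCYZCYBCCYZCYBCCYZCYBCYBCCYZCYBCCYZCYBCYBCCYZCYBCCYZCYBCYBCCYZCYBCCYZCYBCCYZCYBCYBCCYZCYBCCYZCYBCYBCCYZCYBCCYZCYBCCYZCYBCYBCCYZCYBCCYZCYBCYBCCYZCYBCCYZCYBCYBCCYZCYBCCYZCYBCCYZCYBCYBCCYZ

Derivation:
Step 0: CC
Step 1: CYBCYB
Step 2: CYBCCYZCYBCCYZ
Step 3: CYBCCYZCYBCYBCCYZCYBCCYZCYBCYBCCYZ
Step 4: CYBCCYZCYBCYBCCYZCYBCCYZCYBCCYZCYBCYBCCYZCYBCCYZCYBCYBCCYZCYBCCYZCYBCCYZCYBCYBCCYZ
Step 5: CYBCCYZCYBCYBCCYZCYBCCYZCYBCCYZCYBCYBCCYZCYBCCYZCYBCYBCCYZCYBCCYZCYBCYBCCYZCYBCCYZCYBCCYZCYBCYBCCYZCYBCCYZCYBCYBCCYZCYBCCYZCYBCCYZCYBCYBCCYZCYBCCYZCYBCYBCCYZCYBCCYZCYBCYBCCYZCYBCCYZCYBCCYZCYBCYBCCYZ


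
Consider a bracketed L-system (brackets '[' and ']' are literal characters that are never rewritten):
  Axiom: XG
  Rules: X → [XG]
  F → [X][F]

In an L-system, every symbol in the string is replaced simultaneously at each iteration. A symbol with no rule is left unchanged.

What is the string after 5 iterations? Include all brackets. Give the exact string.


Answer: [[[[[XG]G]G]G]G]G

Derivation:
Step 0: XG
Step 1: [XG]G
Step 2: [[XG]G]G
Step 3: [[[XG]G]G]G
Step 4: [[[[XG]G]G]G]G
Step 5: [[[[[XG]G]G]G]G]G


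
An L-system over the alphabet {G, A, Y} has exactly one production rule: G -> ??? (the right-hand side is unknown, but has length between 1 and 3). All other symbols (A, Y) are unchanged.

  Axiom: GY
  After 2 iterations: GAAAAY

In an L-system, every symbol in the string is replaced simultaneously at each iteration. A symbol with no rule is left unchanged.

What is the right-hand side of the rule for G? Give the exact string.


Trying G -> GAA:
  Step 0: GY
  Step 1: GAAY
  Step 2: GAAAAY
Matches the given result.

Answer: GAA


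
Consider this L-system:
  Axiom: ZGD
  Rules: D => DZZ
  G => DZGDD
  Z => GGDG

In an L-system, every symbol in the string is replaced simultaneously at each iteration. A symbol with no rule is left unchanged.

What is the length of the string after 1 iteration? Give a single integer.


Step 0: length = 3
Step 1: length = 12

Answer: 12


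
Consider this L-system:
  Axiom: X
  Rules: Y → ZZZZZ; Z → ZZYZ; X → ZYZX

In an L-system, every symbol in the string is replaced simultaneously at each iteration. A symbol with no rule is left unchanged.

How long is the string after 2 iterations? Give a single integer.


Step 0: length = 1
Step 1: length = 4
Step 2: length = 17

Answer: 17


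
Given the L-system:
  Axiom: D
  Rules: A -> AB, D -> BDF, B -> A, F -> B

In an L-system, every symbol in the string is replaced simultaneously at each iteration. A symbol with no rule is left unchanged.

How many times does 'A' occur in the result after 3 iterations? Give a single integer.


Answer: 3

Derivation:
Step 0: D  (0 'A')
Step 1: BDF  (0 'A')
Step 2: ABDFB  (1 'A')
Step 3: ABABDFBA  (3 'A')


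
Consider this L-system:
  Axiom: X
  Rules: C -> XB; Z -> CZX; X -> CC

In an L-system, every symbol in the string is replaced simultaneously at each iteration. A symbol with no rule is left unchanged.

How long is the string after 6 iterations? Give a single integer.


Step 0: length = 1
Step 1: length = 2
Step 2: length = 4
Step 3: length = 6
Step 4: length = 10
Step 5: length = 14
Step 6: length = 22

Answer: 22


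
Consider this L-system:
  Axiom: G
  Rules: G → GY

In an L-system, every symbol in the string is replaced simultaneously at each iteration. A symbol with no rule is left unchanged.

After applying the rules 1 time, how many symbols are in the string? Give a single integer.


Step 0: length = 1
Step 1: length = 2

Answer: 2


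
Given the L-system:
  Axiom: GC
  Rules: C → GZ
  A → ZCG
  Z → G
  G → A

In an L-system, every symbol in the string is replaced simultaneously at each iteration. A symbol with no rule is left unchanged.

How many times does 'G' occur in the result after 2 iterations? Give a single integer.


Answer: 2

Derivation:
Step 0: GC  (1 'G')
Step 1: AGZ  (1 'G')
Step 2: ZCGAG  (2 'G')


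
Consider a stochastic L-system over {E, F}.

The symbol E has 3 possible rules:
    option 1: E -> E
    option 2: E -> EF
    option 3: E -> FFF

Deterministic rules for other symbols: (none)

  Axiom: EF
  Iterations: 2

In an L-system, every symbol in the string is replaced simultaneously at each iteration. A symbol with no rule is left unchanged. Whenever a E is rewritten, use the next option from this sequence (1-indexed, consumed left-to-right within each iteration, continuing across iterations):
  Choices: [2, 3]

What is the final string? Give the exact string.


Step 0: EF
Step 1: EFF  (used choices [2])
Step 2: FFFFF  (used choices [3])

Answer: FFFFF


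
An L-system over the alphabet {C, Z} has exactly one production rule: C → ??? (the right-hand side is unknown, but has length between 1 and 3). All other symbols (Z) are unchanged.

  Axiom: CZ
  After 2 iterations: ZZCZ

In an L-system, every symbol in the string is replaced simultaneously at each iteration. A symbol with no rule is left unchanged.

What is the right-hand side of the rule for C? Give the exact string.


Trying C → ZC:
  Step 0: CZ
  Step 1: ZCZ
  Step 2: ZZCZ
Matches the given result.

Answer: ZC


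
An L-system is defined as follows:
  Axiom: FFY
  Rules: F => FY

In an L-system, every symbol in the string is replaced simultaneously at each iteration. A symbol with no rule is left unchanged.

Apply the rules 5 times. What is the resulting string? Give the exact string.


Step 0: FFY
Step 1: FYFYY
Step 2: FYYFYYY
Step 3: FYYYFYYYY
Step 4: FYYYYFYYYYY
Step 5: FYYYYYFYYYYYY

Answer: FYYYYYFYYYYYY


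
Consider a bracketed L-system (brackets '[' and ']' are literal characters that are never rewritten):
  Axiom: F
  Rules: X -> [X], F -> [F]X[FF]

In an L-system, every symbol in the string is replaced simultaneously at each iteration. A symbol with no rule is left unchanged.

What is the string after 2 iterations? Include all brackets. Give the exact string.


Step 0: F
Step 1: [F]X[FF]
Step 2: [[F]X[FF]][X][[F]X[FF][F]X[FF]]

Answer: [[F]X[FF]][X][[F]X[FF][F]X[FF]]


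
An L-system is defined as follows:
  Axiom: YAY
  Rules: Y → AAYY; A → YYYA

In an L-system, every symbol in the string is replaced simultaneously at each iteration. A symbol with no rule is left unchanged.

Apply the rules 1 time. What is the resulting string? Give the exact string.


Answer: AAYYYYYAAAYY

Derivation:
Step 0: YAY
Step 1: AAYYYYYAAAYY


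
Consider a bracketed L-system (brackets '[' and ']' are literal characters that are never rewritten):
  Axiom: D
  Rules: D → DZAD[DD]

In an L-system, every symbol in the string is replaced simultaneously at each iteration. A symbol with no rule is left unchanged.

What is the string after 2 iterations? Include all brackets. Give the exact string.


Answer: DZAD[DD]ZADZAD[DD][DZAD[DD]DZAD[DD]]

Derivation:
Step 0: D
Step 1: DZAD[DD]
Step 2: DZAD[DD]ZADZAD[DD][DZAD[DD]DZAD[DD]]


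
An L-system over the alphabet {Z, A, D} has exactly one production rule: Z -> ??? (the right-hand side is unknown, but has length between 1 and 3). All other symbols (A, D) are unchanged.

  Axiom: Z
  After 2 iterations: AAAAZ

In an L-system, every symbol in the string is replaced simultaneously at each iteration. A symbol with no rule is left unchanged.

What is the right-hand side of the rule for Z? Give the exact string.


Answer: AAZ

Derivation:
Trying Z -> AAZ:
  Step 0: Z
  Step 1: AAZ
  Step 2: AAAAZ
Matches the given result.


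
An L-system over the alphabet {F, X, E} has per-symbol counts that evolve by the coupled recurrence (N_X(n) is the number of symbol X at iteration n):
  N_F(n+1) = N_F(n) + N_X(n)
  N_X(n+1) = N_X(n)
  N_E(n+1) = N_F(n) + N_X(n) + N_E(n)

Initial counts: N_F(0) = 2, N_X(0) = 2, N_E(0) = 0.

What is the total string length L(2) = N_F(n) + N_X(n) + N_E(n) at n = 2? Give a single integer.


Answer: 18

Derivation:
Step 0: N_F=2, N_X=2, N_E=0, L=4
Step 1: N_F=4, N_X=2, N_E=4, L=10
Step 2: N_F=6, N_X=2, N_E=10, L=18


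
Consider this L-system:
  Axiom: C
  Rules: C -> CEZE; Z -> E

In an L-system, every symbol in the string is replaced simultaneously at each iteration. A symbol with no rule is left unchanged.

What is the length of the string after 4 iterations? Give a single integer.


Step 0: length = 1
Step 1: length = 4
Step 2: length = 7
Step 3: length = 10
Step 4: length = 13

Answer: 13


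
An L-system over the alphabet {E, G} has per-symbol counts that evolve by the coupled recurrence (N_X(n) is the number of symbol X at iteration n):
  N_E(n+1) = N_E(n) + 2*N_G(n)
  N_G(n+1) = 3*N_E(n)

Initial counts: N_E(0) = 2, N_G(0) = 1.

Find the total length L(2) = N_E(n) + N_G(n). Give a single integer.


Step 0: N_E=2, N_G=1, L=3
Step 1: N_E=4, N_G=6, L=10
Step 2: N_E=16, N_G=12, L=28

Answer: 28


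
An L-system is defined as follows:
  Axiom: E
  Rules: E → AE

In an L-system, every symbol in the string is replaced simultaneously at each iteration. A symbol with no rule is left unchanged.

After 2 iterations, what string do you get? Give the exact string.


Answer: AAE

Derivation:
Step 0: E
Step 1: AE
Step 2: AAE


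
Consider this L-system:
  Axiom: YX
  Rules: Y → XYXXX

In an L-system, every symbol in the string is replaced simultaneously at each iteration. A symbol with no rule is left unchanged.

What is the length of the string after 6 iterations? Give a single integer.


Step 0: length = 2
Step 1: length = 6
Step 2: length = 10
Step 3: length = 14
Step 4: length = 18
Step 5: length = 22
Step 6: length = 26

Answer: 26


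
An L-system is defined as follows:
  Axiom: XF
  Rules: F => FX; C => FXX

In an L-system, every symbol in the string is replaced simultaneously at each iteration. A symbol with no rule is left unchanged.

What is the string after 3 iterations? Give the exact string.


Step 0: XF
Step 1: XFX
Step 2: XFXX
Step 3: XFXXX

Answer: XFXXX


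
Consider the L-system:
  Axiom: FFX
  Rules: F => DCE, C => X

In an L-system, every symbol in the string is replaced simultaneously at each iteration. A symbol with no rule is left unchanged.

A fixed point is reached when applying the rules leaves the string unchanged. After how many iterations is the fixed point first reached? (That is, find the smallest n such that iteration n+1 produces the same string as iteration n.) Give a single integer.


Answer: 2

Derivation:
Step 0: FFX
Step 1: DCEDCEX
Step 2: DXEDXEX
Step 3: DXEDXEX  (unchanged — fixed point at step 2)


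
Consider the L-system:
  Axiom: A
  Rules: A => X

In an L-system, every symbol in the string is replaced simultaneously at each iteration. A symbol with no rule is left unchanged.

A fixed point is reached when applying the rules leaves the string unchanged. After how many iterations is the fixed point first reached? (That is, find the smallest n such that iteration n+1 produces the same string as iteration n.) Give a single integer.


Step 0: A
Step 1: X
Step 2: X  (unchanged — fixed point at step 1)

Answer: 1


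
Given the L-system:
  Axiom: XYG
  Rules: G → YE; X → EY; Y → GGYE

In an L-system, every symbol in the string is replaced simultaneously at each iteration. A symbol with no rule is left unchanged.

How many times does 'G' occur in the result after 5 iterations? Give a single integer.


Step 0: XYG  (1 'G')
Step 1: EYGGYEYE  (2 'G')
Step 2: EGGYEYEYEGGYEEGGYEE  (6 'G')
Step 3: EYEYEGGYEEGGYEEGGYEEYEYEGGYEEEYEYEGGYEEE  (10 'G')
Step 4: EGGYEEGGYEEYEYEGGYEEEYEYEGGYEEEYEYEGGYEEEGGYEEGGYEEYEYEGGYEEEEGGYEEGGYEEYEYEGGYEEEE  (22 'G')
Step 5: EYEYEGGYEEEYEYEGGYEEEGGYEEGGYEEYEYEGGYEEEEGGYEEGGYEEYEYEGGYEEEEGGYEEGGYEEYEYEGGYEEEEYEYEGGYEEEYEYEGGYEEEGGYEEGGYEEYEYEGGYEEEEEYEYEGGYEEEYEYEGGYEEEGGYEEGGYEEYEYEGGYEEEEE  (42 'G')

Answer: 42


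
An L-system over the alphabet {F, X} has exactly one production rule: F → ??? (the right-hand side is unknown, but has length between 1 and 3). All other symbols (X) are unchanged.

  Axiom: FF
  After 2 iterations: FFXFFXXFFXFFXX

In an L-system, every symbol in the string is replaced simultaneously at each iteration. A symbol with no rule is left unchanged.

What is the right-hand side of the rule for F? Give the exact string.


Answer: FFX

Derivation:
Trying F → FFX:
  Step 0: FF
  Step 1: FFXFFX
  Step 2: FFXFFXXFFXFFXX
Matches the given result.


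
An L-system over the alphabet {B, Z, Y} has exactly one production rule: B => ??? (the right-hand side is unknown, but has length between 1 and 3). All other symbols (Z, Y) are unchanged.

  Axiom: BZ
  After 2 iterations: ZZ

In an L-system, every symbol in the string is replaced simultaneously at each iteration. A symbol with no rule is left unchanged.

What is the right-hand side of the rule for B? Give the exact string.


Answer: Z

Derivation:
Trying B => Z:
  Step 0: BZ
  Step 1: ZZ
  Step 2: ZZ
Matches the given result.


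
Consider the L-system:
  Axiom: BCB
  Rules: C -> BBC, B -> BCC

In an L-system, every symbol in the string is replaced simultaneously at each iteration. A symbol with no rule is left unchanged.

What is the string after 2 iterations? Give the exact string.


Answer: BCCBBCBBCBCCBCCBBCBCCBBCBBC

Derivation:
Step 0: BCB
Step 1: BCCBBCBCC
Step 2: BCCBBCBBCBCCBCCBBCBCCBBCBBC


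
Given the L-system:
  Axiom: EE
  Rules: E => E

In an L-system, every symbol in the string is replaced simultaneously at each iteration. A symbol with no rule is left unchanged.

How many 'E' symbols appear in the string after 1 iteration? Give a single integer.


Answer: 2

Derivation:
Step 0: EE  (2 'E')
Step 1: EE  (2 'E')


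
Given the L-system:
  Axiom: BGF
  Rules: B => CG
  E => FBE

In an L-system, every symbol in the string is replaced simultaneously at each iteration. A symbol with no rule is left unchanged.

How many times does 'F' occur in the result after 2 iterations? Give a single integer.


Step 0: BGF  (1 'F')
Step 1: CGGF  (1 'F')
Step 2: CGGF  (1 'F')

Answer: 1


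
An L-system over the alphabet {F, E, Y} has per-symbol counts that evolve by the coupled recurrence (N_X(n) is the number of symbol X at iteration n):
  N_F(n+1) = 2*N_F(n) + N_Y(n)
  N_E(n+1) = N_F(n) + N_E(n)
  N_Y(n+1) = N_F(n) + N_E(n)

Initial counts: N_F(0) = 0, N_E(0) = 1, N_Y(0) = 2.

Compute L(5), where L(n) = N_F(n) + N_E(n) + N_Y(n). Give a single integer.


Step 0: N_F=0, N_E=1, N_Y=2, L=3
Step 1: N_F=2, N_E=1, N_Y=1, L=4
Step 2: N_F=5, N_E=3, N_Y=3, L=11
Step 3: N_F=13, N_E=8, N_Y=8, L=29
Step 4: N_F=34, N_E=21, N_Y=21, L=76
Step 5: N_F=89, N_E=55, N_Y=55, L=199

Answer: 199


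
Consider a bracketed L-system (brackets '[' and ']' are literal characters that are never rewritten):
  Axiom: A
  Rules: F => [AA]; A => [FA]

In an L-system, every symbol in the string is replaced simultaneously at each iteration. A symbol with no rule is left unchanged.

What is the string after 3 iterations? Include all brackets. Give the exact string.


Step 0: A
Step 1: [FA]
Step 2: [[AA][FA]]
Step 3: [[[FA][FA]][[AA][FA]]]

Answer: [[[FA][FA]][[AA][FA]]]


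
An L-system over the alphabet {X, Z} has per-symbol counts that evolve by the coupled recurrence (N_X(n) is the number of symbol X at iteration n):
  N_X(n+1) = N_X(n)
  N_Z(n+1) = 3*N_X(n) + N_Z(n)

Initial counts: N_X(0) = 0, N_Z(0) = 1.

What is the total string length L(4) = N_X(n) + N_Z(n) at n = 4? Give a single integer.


Answer: 1

Derivation:
Step 0: N_X=0, N_Z=1, L=1
Step 1: N_X=0, N_Z=1, L=1
Step 2: N_X=0, N_Z=1, L=1
Step 3: N_X=0, N_Z=1, L=1
Step 4: N_X=0, N_Z=1, L=1


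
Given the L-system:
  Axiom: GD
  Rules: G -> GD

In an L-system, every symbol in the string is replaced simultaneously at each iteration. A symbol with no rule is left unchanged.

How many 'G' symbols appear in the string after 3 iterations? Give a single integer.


Step 0: GD  (1 'G')
Step 1: GDD  (1 'G')
Step 2: GDDD  (1 'G')
Step 3: GDDDD  (1 'G')

Answer: 1


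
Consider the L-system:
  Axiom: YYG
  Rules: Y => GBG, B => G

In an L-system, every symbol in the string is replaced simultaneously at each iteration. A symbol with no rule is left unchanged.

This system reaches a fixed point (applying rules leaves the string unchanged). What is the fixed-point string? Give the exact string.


Step 0: YYG
Step 1: GBGGBGG
Step 2: GGGGGGG
Step 3: GGGGGGG  (unchanged — fixed point at step 2)

Answer: GGGGGGG


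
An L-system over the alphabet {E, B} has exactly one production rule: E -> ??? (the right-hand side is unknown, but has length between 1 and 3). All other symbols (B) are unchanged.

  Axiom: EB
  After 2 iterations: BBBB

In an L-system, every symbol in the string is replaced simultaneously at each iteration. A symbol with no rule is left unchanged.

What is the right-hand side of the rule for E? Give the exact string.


Trying E -> BBB:
  Step 0: EB
  Step 1: BBBB
  Step 2: BBBB
Matches the given result.

Answer: BBB


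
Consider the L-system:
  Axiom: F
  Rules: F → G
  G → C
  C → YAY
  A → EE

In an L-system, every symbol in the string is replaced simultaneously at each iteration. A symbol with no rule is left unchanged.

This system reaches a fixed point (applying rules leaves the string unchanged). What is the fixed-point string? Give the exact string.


Step 0: F
Step 1: G
Step 2: C
Step 3: YAY
Step 4: YEEY
Step 5: YEEY  (unchanged — fixed point at step 4)

Answer: YEEY


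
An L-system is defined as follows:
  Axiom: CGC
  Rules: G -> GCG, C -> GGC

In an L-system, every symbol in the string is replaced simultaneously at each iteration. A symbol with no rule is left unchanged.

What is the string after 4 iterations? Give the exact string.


Answer: GCGGGCGCGGCGGCGGGCGCGGGCGCGGCGGGCGCGGCGGCGGGCGCGGGCGCGGCGGGCGCGGCGGGCGCGGCGGCGGGCGCGGGCGCGGCGGCGGGCGCGGGCGCGGCGGGCGCGGCGGGCGCGGCGGCGGGCGCGGGCGCGGCGGCGGGCGCGGGCGCGGCGGGCGCGGCGGCGGGCGCGGGCGCGGCGGGCGCGGCGGCGGGCGCGGGCGCGGCGGGCGCGGCGGGCGCGGCGGCGGGC

Derivation:
Step 0: CGC
Step 1: GGCGCGGGC
Step 2: GCGGCGGGCGCGGGCGCGGCGGCGGGC
Step 3: GCGGGCGCGGCGGGCGCGGCGGCGGGCGCGGGCGCGGCGGCGGGCGCGGGCGCGGCGGGCGCGGCGGGCGCGGCGGCGGGC
Step 4: GCGGGCGCGGCGGCGGGCGCGGGCGCGGCGGGCGCGGCGGCGGGCGCGGGCGCGGCGGGCGCGGCGGGCGCGGCGGCGGGCGCGGGCGCGGCGGCGGGCGCGGGCGCGGCGGGCGCGGCGGGCGCGGCGGCGGGCGCGGGCGCGGCGGCGGGCGCGGGCGCGGCGGGCGCGGCGGCGGGCGCGGGCGCGGCGGGCGCGGCGGCGGGCGCGGGCGCGGCGGGCGCGGCGGGCGCGGCGGCGGGC


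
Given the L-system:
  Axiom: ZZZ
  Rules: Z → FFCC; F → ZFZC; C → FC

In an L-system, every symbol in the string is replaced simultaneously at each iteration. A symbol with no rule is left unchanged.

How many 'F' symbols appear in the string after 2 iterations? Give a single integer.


Answer: 12

Derivation:
Step 0: ZZZ  (0 'F')
Step 1: FFCCFFCCFFCC  (6 'F')
Step 2: ZFZCZFZCFCFCZFZCZFZCFCFCZFZCZFZCFCFC  (12 'F')


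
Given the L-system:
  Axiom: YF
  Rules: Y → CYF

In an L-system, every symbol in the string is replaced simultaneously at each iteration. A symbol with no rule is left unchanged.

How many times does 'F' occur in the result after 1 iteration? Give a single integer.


Answer: 2

Derivation:
Step 0: YF  (1 'F')
Step 1: CYFF  (2 'F')


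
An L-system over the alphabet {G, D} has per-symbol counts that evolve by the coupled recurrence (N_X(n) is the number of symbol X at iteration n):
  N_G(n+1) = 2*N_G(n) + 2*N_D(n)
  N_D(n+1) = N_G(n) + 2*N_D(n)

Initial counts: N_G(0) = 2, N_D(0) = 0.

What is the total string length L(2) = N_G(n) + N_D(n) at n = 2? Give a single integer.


Answer: 20

Derivation:
Step 0: N_G=2, N_D=0, L=2
Step 1: N_G=4, N_D=2, L=6
Step 2: N_G=12, N_D=8, L=20


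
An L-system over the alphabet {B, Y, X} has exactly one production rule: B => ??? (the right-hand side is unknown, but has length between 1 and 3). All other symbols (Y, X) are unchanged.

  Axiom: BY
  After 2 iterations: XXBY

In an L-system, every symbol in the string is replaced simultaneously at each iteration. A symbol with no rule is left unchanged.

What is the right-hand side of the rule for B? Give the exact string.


Answer: XB

Derivation:
Trying B => XB:
  Step 0: BY
  Step 1: XBY
  Step 2: XXBY
Matches the given result.


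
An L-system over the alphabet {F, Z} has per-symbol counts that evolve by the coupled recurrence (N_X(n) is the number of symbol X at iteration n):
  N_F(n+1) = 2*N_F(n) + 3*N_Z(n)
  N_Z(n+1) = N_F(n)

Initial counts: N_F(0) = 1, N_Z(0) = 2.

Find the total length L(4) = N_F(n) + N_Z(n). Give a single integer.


Answer: 243

Derivation:
Step 0: N_F=1, N_Z=2, L=3
Step 1: N_F=8, N_Z=1, L=9
Step 2: N_F=19, N_Z=8, L=27
Step 3: N_F=62, N_Z=19, L=81
Step 4: N_F=181, N_Z=62, L=243


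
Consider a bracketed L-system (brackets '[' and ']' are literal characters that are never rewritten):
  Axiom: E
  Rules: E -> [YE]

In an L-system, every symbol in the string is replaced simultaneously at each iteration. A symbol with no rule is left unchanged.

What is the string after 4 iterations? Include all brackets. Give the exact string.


Step 0: E
Step 1: [YE]
Step 2: [Y[YE]]
Step 3: [Y[Y[YE]]]
Step 4: [Y[Y[Y[YE]]]]

Answer: [Y[Y[Y[YE]]]]


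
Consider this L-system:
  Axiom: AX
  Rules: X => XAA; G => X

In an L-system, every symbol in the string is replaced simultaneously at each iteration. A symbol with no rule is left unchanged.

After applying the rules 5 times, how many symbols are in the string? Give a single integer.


Answer: 12

Derivation:
Step 0: length = 2
Step 1: length = 4
Step 2: length = 6
Step 3: length = 8
Step 4: length = 10
Step 5: length = 12


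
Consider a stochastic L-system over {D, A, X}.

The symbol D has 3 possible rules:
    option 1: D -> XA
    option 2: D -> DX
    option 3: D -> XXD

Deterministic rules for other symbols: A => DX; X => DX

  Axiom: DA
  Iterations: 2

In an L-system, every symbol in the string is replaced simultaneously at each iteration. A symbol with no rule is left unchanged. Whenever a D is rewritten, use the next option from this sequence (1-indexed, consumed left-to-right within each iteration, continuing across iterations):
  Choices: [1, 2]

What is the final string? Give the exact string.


Step 0: DA
Step 1: XADX  (used choices [1])
Step 2: DXDXDXDX  (used choices [2])

Answer: DXDXDXDX


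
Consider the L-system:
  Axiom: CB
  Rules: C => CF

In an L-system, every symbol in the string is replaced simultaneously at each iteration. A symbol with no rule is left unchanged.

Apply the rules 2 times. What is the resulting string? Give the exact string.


Answer: CFFB

Derivation:
Step 0: CB
Step 1: CFB
Step 2: CFFB


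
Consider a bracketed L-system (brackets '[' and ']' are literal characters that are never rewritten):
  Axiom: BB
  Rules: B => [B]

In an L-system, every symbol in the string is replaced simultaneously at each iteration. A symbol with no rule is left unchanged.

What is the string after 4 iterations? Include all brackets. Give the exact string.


Answer: [[[[B]]]][[[[B]]]]

Derivation:
Step 0: BB
Step 1: [B][B]
Step 2: [[B]][[B]]
Step 3: [[[B]]][[[B]]]
Step 4: [[[[B]]]][[[[B]]]]


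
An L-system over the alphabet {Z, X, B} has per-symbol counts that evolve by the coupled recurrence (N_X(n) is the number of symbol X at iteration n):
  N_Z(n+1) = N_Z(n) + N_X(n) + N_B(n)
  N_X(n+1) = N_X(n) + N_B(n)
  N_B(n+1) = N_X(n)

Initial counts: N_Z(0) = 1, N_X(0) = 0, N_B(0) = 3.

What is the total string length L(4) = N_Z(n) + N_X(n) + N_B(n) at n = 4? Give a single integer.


Answer: 37

Derivation:
Step 0: N_Z=1, N_X=0, N_B=3, L=4
Step 1: N_Z=4, N_X=3, N_B=0, L=7
Step 2: N_Z=7, N_X=3, N_B=3, L=13
Step 3: N_Z=13, N_X=6, N_B=3, L=22
Step 4: N_Z=22, N_X=9, N_B=6, L=37


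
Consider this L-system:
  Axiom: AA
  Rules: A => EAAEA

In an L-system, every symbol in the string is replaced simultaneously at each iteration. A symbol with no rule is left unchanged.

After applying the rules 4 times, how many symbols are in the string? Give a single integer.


Answer: 322

Derivation:
Step 0: length = 2
Step 1: length = 10
Step 2: length = 34
Step 3: length = 106
Step 4: length = 322


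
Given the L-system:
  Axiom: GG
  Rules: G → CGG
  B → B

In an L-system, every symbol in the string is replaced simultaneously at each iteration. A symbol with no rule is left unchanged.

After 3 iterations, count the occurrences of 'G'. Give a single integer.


Step 0: GG  (2 'G')
Step 1: CGGCGG  (4 'G')
Step 2: CCGGCGGCCGGCGG  (8 'G')
Step 3: CCCGGCGGCCGGCGGCCCGGCGGCCGGCGG  (16 'G')

Answer: 16


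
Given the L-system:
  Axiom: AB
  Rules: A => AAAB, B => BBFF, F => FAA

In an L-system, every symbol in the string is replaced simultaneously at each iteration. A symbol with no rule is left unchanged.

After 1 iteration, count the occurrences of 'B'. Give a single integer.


Step 0: AB  (1 'B')
Step 1: AAABBBFF  (3 'B')

Answer: 3


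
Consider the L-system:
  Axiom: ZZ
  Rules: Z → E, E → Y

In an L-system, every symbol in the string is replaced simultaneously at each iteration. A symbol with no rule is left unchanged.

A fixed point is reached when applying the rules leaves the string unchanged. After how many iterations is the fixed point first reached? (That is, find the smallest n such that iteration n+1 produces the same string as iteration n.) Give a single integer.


Answer: 2

Derivation:
Step 0: ZZ
Step 1: EE
Step 2: YY
Step 3: YY  (unchanged — fixed point at step 2)


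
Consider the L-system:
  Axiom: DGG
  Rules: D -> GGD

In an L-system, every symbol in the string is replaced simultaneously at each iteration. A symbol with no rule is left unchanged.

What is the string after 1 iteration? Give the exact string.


Step 0: DGG
Step 1: GGDGG

Answer: GGDGG


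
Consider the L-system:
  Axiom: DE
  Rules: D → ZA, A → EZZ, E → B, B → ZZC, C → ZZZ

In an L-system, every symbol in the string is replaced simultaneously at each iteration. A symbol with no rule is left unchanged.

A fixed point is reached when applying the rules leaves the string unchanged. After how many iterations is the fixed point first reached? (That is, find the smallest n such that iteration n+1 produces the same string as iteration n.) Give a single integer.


Step 0: DE
Step 1: ZAB
Step 2: ZEZZZZC
Step 3: ZBZZZZZZZ
Step 4: ZZZCZZZZZZZ
Step 5: ZZZZZZZZZZZZZ
Step 6: ZZZZZZZZZZZZZ  (unchanged — fixed point at step 5)

Answer: 5


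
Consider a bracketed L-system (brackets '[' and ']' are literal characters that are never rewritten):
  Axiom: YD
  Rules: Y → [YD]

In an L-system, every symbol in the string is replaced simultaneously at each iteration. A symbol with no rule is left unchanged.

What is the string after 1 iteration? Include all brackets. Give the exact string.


Answer: [YD]D

Derivation:
Step 0: YD
Step 1: [YD]D


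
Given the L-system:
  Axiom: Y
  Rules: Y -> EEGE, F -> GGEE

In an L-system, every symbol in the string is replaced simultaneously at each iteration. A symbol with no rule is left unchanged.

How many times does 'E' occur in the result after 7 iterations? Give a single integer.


Step 0: Y  (0 'E')
Step 1: EEGE  (3 'E')
Step 2: EEGE  (3 'E')
Step 3: EEGE  (3 'E')
Step 4: EEGE  (3 'E')
Step 5: EEGE  (3 'E')
Step 6: EEGE  (3 'E')
Step 7: EEGE  (3 'E')

Answer: 3
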